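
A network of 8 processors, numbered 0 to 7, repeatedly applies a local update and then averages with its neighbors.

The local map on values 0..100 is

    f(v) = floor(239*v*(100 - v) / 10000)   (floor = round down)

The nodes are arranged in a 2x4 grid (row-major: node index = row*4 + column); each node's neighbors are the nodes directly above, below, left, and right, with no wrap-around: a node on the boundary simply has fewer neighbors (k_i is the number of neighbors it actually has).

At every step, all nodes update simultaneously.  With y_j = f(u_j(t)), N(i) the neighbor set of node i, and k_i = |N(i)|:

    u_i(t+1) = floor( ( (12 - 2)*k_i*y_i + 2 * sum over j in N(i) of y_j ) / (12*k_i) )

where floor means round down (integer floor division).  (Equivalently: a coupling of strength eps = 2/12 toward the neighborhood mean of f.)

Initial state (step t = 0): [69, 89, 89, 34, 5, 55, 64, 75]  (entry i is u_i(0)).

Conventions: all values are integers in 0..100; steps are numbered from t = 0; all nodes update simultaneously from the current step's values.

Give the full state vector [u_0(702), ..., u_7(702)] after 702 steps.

Simulating step by step:
t=0: [69, 89, 89, 34, 5, 55, 64, 75]
t=1: [45, 26, 26, 49, 18, 54, 52, 45]
t=2: [55, 46, 46, 57, 39, 56, 58, 59]
t=3: [58, 58, 58, 58, 56, 57, 58, 57]
t=4: [58, 58, 58, 58, 58, 58, 58, 58]
t=5: [58, 58, 58, 58, 58, 58, 58, 58]

Answer: [58, 58, 58, 58, 58, 58, 58, 58]
Key observation: The state at step 4, [58, 58, 58, 58, 58, 58, 58, 58], reappears at step 5: the system is in a cycle of period 1 from step 4 on.  Therefore the state at step 702 equals the state at step 4 + ((702 - 4) mod 1) = 4, which is [58, 58, 58, 58, 58, 58, 58, 58].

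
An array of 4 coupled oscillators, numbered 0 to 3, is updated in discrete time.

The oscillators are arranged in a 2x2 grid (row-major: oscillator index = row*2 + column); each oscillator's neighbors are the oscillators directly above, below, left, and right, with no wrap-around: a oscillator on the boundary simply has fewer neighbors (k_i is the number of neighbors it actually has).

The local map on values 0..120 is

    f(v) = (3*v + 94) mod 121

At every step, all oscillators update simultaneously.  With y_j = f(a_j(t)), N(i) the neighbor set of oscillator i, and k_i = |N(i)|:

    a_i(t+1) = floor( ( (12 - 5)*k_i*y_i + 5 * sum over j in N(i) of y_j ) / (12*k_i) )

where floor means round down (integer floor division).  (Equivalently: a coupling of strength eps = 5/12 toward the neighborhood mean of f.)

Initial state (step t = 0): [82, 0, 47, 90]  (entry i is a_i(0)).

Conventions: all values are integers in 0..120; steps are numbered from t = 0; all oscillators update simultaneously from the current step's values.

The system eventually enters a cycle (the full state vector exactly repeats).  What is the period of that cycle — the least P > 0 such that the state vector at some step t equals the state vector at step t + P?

Simulating step by step:
t=0: [82, 0, 47, 90]
t=1: [100, 75, 87, 43]
t=2: [57, 72, 93, 99]
t=3: [29, 50, 16, 32]
t=4: [39, 28, 39, 45]
t=5: [83, 74, 93, 93]
t=6: [76, 66, 28, 23]
t=7: [68, 54, 58, 46]
t=8: [41, 42, 49, 73]
t=9: [101, 92, 104, 87]
t=10: [30, 34, 55, 76]
t=11: [55, 73, 39, 65]
t=12: [43, 54, 65, 60]
t=13: [72, 36, 55, 31]
t=14: [60, 75, 37, 58]
t=15: [52, 57, 61, 48]
t=16: [16, 39, 46, 80]
t=17: [54, 76, 88, 95]
t=18: [49, 52, 73, 50]
t=19: [86, 30, 66, 17]
t=20: [87, 64, 57, 37]
t=21: [79, 66, 54, 62]
t=22: [65, 55, 34, 35]
t=23: [46, 35, 69, 64]
t=24: [93, 77, 66, 54]
t=25: [33, 53, 34, 35]
t=26: [59, 37, 75, 63]
t=27: [50, 63, 59, 57]
t=28: [15, 29, 22, 28]
t=29: [31, 50, 38, 53]
t=30: [57, 17, 66, 24]
t=31: [28, 28, 43, 41]
t=32: [66, 65, 91, 89]
t=33: [39, 62, 37, 80]
t=34: [77, 60, 86, 79]
t=35: [78, 54, 100, 81]
t=36: [59, 45, 55, 64]
t=37: [42, 78, 25, 51]
t=38: [85, 71, 49, 30]
t=39: [100, 73, 105, 75]
t=40: [42, 63, 49, 69]
t=41: [91, 56, 102, 67]
t=42: [14, 23, 33, 42]
t=43: [32, 48, 65, 81]
t=44: [74, 102, 61, 89]
t=45: [58, 61, 60, 84]
t=46: [29, 47, 45, 74]
t=47: [81, 94, 90, 89]
t=48: [58, 52, 45, 72]
t=49: [39, 24, 82, 63]
t=50: [82, 53, 84, 53]
t=51: [81, 29, 83, 30]
t=52: [88, 67, 91, 70]
t=53: [79, 68, 39, 48]
t=54: [82, 75, 95, 98]
t=55: [76, 70, 34, 33]
t=56: [75, 67, 75, 70]
t=57: [72, 59, 73, 63]
t=58: [60, 39, 64, 44]
t=59: [46, 81, 54, 89]
t=60: [87, 103, 56, 92]
t=61: [78, 48, 36, 16]
t=62: [91, 90, 69, 53]
t=63: [14, 3, 37, 18]
t=64: [47, 68, 57, 54]
t=65: [82, 59, 40, 24]
t=66: [82, 46, 84, 51]
t=67: [101, 86, 82, 47]
t=68: [63, 95, 88, 109]
t=69: [51, 29, 88, 61]
t=70: [39, 43, 76, 57]
t=71: [90, 83, 70, 51]
t=72: [34, 60, 37, 36]
t=73: [67, 51, 81, 71]
t=74: [51, 27, 80, 58]
t=75: [33, 37, 60, 45]
t=76: [66, 86, 56, 87]
t=77: [56, 98, 45, 93]
t=78: [39, 20, 69, 33]
t=79: [71, 53, 68, 61]
t=80: [51, 27, 53, 34]
t=81: [16, 48, 23, 57]
t=82: [45, 77, 33, 46]
t=83: [95, 94, 87, 97]
t=84: [35, 15, 73, 39]
t=85: [64, 45, 76, 71]
t=86: [64, 85, 69, 77]
t=87: [60, 88, 60, 83]
t=88: [49, 95, 46, 89]
t=89: [96, 59, 114, 95]
t=90: [32, 24, 49, 30]
t=91: [74, 53, 97, 71]
t=92: [50, 35, 41, 44]
t=93: [37, 67, 78, 97]
t=94: [77, 53, 72, 41]
t=95: [64, 43, 76, 72]
t=96: [63, 82, 70, 77]
t=97: [57, 83, 62, 81]
t=98: [42, 83, 46, 84]
t=99: [101, 101, 107, 104]
t=100: [37, 35, 46, 43]
t=101: [88, 84, 103, 98]
t=102: [97, 90, 52, 44]
t=103: [14, 27, 31, 63]
t=104: [33, 43, 50, 48]
t=105: [63, 98, 40, 89]
t=106: [48, 47, 87, 94]
t=107: [115, 93, 93, 54]
t=108: [48, 24, 24, 12]
t=109: [87, 52, 52, 24]
t=110: [69, 37, 37, 29]
t=111: [69, 73, 73, 70]
t=112: [64, 66, 66, 65]
t=113: [46, 48, 48, 48]
t=114: [113, 115, 115, 117]
t=115: [72, 76, 76, 79]
t=116: [73, 79, 79, 85]
t=117: [78, 89, 89, 99]
t=118: [99, 93, 93, 65]
t=119: [20, 21, 21, 31]
t=120: [34, 41, 41, 53]
t=121: [83, 73, 73, 46]
t=122: [88, 85, 85, 94]
t=123: [112, 89, 89, 52]
t=124: [88, 85, 85, 54]
t=125: [112, 89, 89, 52]

Answer: 2
Key observation: The state at step 123, [112, 89, 89, 52], reappears at step 125 — and no state repeats earlier — so the cycle the system enters has period 2.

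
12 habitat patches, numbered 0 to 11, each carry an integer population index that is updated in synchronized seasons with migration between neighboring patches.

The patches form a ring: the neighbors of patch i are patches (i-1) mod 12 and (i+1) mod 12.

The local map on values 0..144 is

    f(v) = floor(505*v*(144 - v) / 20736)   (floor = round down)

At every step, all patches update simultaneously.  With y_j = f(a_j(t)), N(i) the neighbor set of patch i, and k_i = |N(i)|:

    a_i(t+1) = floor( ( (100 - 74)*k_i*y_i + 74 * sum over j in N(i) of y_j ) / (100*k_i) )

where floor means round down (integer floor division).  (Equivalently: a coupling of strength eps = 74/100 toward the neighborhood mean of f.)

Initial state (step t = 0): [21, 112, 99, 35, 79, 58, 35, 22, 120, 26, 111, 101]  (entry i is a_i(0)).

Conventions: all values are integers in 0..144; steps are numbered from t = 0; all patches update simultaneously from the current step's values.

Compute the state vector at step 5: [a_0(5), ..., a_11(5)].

Simulating step by step:
t=0: [21, 112, 99, 35, 79, 58, 35, 22, 120, 26, 111, 101]
t=1: [87, 85, 94, 110, 111, 111, 92, 76, 69, 78, 89, 83]
t=2: [121, 118, 108, 98, 89, 98, 109, 122, 125, 123, 122, 120]
t=3: [70, 78, 92, 107, 111, 106, 88, 72, 61, 61, 65, 67]
t=4: [125, 122, 111, 100, 94, 102, 114, 122, 124, 123, 124, 125]
t=5: [59, 70, 86, 102, 107, 99, 84, 69, 62, 60, 59, 58]

Answer: [59, 70, 86, 102, 107, 99, 84, 69, 62, 60, 59, 58]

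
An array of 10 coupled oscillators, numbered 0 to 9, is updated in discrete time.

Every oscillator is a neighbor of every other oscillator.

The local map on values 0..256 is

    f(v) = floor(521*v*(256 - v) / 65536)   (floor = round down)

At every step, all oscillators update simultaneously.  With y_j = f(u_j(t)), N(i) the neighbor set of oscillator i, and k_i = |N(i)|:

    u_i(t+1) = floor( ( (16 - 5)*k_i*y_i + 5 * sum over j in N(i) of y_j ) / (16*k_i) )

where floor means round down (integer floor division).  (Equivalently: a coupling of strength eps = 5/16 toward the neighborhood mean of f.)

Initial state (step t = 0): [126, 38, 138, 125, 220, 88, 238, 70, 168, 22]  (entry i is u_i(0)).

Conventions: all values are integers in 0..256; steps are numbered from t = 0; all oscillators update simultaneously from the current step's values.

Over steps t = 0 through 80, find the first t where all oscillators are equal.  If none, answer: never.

Simulating step by step:
t=0: [126, 38, 138, 125, 220, 88, 238, 70, 168, 22]  (not all equal)
t=1: [117, 74, 116, 117, 72, 108, 54, 99, 108, 58]  (not all equal)
t=2: [124, 109, 124, 124, 108, 122, 96, 120, 122, 99]  (not all equal)
t=3: [129, 127, 129, 129, 127, 128, 123, 128, 128, 124]  (not all equal)
t=4: [130, 130, 130, 130, 130, 130, 130, 130, 130, 130]  (all equal)

Answer: 4
Key observation: Synchronization is absorbing here: once all oscillators are equal they stay equal, and step 4 is the first all-equal step.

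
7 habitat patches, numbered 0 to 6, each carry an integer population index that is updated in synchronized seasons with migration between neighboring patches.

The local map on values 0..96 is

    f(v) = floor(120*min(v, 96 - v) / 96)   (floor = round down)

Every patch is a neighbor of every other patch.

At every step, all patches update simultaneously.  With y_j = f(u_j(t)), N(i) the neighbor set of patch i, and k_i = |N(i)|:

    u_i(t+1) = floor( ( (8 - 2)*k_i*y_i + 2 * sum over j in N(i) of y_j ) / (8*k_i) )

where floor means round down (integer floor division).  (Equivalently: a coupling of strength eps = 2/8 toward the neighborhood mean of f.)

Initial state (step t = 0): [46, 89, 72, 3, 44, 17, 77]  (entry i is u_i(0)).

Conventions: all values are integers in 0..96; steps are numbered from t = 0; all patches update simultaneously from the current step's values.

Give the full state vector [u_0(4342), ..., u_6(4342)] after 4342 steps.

Simulating step by step:
t=0: [46, 89, 72, 3, 44, 17, 77]
t=1: [48, 13, 29, 10, 47, 23, 24]
t=2: [52, 21, 35, 18, 51, 29, 31]
t=3: [50, 29, 41, 27, 51, 37, 38]
t=4: [53, 39, 49, 36, 53, 46, 46]
t=5: [53, 49, 56, 47, 53, 55, 55]
t=6: [53, 56, 51, 56, 53, 51, 51]
t=7: [53, 51, 55, 51, 53, 55, 55]
t=8: [53, 55, 51, 55, 53, 51, 51]
t=9: [53, 51, 55, 51, 53, 55, 55]

Answer: [53, 55, 51, 55, 53, 51, 51]
Key observation: The state at step 7, [53, 51, 55, 51, 53, 55, 55], reappears at step 9: the system is in a cycle of period 2 from step 7 on.  Therefore the state at step 4342 equals the state at step 7 + ((4342 - 7) mod 2) = 8, which is [53, 55, 51, 55, 53, 51, 51].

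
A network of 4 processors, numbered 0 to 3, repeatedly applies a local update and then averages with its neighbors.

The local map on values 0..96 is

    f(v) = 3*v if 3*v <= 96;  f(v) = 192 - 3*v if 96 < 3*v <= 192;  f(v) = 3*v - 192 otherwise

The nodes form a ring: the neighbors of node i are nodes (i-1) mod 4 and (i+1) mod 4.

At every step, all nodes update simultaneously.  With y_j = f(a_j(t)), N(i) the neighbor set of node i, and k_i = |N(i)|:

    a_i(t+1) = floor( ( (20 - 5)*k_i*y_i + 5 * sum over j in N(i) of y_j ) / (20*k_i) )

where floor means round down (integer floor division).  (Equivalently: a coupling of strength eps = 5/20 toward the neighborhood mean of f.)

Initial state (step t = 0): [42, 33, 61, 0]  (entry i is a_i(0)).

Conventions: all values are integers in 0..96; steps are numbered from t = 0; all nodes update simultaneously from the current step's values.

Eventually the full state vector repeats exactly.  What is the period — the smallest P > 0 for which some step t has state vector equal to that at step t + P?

Simulating step by step:
t=0: [42, 33, 61, 0]
t=1: [61, 79, 18, 9]
t=2: [15, 41, 49, 28]
t=3: [52, 63, 52, 74]
t=4: [31, 11, 31, 31]
t=5: [85, 48, 85, 93]
t=6: [64, 51, 64, 81]
t=7: [11, 29, 11, 38]
t=8: [45, 73, 45, 66]
t=9: [46, 34, 46, 18]
t=10: [58, 81, 58, 54]
t=11: [23, 42, 23, 27]
t=12: [70, 66, 70, 78]
t=13: [19, 9, 19, 36]
t=14: [56, 34, 56, 77]
t=15: [34, 73, 34, 35]
t=16: [81, 42, 81, 87]
t=17: [55, 62, 55, 64]
t=18: [21, 11, 21, 6]
t=19: [53, 40, 53, 29]
t=20: [44, 62, 44, 73]
t=21: [49, 19, 49, 35]
t=22: [51, 54, 51, 76]
t=23: [37, 32, 37, 36]
t=24: [83, 92, 83, 83]
t=25: [60, 77, 60, 57]
t=26: [16, 32, 16, 18]
t=27: [54, 84, 54, 52]
t=28: [34, 52, 34, 34]
t=29: [83, 49, 83, 90]
t=30: [58, 48, 58, 72]
t=31: [22, 40, 22, 22]
t=32: [66, 70, 66, 66]
t=33: [7, 15, 7, 6]
t=34: [23, 39, 23, 18]
t=35: [67, 73, 67, 57]
t=36: [12, 22, 12, 18]
t=37: [42, 58, 42, 49]
t=38: [57, 30, 57, 50]
t=39: [32, 72, 32, 36]
t=40: [85, 42, 85, 87]
t=41: [64, 65, 64, 67]
t=42: [1, 2, 1, 6]
t=43: [5, 5, 5, 14]
t=44: [18, 15, 18, 35]
t=45: [57, 47, 57, 78]
t=46: [27, 43, 27, 36]
t=47: [79, 67, 79, 83]
t=48: [42, 18, 42, 54]
t=49: [60, 57, 60, 39]
t=50: [21, 18, 21, 59]
t=51: [55, 56, 55, 27]
t=52: [33, 24, 33, 67]
t=53: [79, 77, 79, 30]
t=54: [49, 40, 49, 78]
t=55: [48, 65, 48, 42]
t=56: [44, 14, 44, 61]
t=57: [51, 46, 51, 21]
t=58: [43, 50, 43, 57]
t=59: [55, 47, 55, 31]
t=60: [38, 45, 38, 76]
t=61: [70, 62, 70, 46]
t=62: [21, 9, 21, 45]
t=63: [57, 36, 57, 58]
t=64: [28, 68, 28, 18]
t=65: [71, 30, 71, 61]
t=66: [28, 72, 28, 12]
t=67: [70, 39, 70, 48]
t=68: [28, 60, 28, 40]
t=69: [73, 30, 73, 75]
t=70: [35, 74, 35, 31]
t=71: [80, 44, 80, 91]
t=72: [53, 57, 53, 72]
t=73: [30, 24, 30, 26]
t=74: [86, 76, 86, 81]
t=75: [60, 43, 60, 54]
t=76: [20, 50, 20, 25]
t=77: [59, 46, 59, 71]
t=78: [20, 44, 20, 19]
t=79: [59, 60, 59, 57]
t=80: [15, 12, 15, 19]
t=81: [45, 38, 45, 54]
t=82: [56, 72, 56, 36]
t=83: [31, 24, 31, 69]
t=84: [80, 77, 80, 34]
t=85: [52, 41, 52, 79]
t=86: [41, 60, 41, 42]
t=87: [61, 26, 61, 66]
t=88: [17, 60, 17, 6]
t=89: [42, 21, 42, 26]
t=90: [67, 63, 67, 75]
t=91: [11, 4, 11, 27]
t=92: [36, 17, 36, 69]
t=93: [71, 59, 71, 32]
t=94: [29, 16, 29, 77]
t=95: [76, 57, 76, 51]
t=96: [34, 24, 34, 38]
t=97: [86, 76, 86, 81]

Answer: 23
Key observation: The state at step 74, [86, 76, 86, 81], reappears at step 97 — and no state repeats earlier — so the cycle the system enters has period 23.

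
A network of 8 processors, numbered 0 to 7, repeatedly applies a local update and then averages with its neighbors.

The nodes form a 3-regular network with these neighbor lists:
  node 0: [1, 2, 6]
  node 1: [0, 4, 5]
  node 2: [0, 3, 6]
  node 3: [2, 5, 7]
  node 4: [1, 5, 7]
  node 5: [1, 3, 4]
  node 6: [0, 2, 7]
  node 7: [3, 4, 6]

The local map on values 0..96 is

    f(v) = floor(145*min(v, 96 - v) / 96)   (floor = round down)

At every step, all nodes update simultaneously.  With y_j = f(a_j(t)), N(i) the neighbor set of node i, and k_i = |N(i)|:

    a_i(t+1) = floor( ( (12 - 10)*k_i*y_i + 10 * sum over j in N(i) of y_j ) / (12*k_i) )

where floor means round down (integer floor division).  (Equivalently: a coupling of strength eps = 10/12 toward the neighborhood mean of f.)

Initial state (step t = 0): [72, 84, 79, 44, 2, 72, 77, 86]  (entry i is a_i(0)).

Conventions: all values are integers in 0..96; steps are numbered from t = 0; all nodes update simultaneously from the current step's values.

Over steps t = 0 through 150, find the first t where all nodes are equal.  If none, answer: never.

Answer: never
Key observation: The state at step 15 reappears at step 21 — the system is in a cycle of period 6 from step 15 on.  No step 0..21 is synchronized, and the cycle repeats forever, so no step up to 150 (or ever) has all nodes equal.

Derivation:
t=0: [72, 84, 79, 44, 2, 72, 77, 86]  (not all equal)
t=1: [25, 23, 40, 32, 19, 30, 25, 29]  (not all equal)
t=2: [42, 36, 43, 49, 38, 38, 45, 38]  (not all equal)
t=3: [61, 58, 66, 61, 56, 59, 62, 63]  (not all equal)
t=4: [51, 55, 50, 50, 54, 56, 49, 53]  (not all equal)
t=5: [66, 62, 68, 65, 61, 63, 67, 66]  (not all equal)
t=6: [45, 49, 44, 45, 48, 49, 43, 46]  (not all equal)
t=7: [66, 69, 66, 68, 70, 69, 66, 67]  (not all equal)
t=8: [43, 41, 44, 42, 40, 40, 44, 42]  (not all equal)
t=9: [64, 61, 64, 63, 61, 61, 64, 63]  (not all equal)
t=10: [49, 50, 48, 49, 51, 51, 48, 49]  (not all equal)
t=11: [70, 68, 70, 69, 68, 68, 70, 69]  (not all equal)
t=12: [39, 41, 39, 40, 41, 41, 39, 40]  (not all equal)
t=13: [58, 60, 58, 59, 60, 60, 58, 59]  (not all equal)
t=14: [56, 54, 56, 55, 54, 54, 56, 55]  (not all equal)
t=15: [60, 62, 60, 61, 62, 62, 60, 61]  (not all equal)
t=16: [53, 51, 53, 52, 51, 51, 53, 52]  (not all equal)
t=17: [64, 66, 64, 65, 66, 66, 64, 65]  (not all equal)
t=18: [47, 45, 47, 46, 45, 45, 47, 46]  (not all equal)
t=19: [69, 67, 69, 68, 67, 67, 69, 68]  (not all equal)
t=20: [40, 42, 40, 41, 42, 42, 40, 41]  (not all equal)
t=21: [60, 62, 60, 61, 62, 62, 60, 61]  (not all equal)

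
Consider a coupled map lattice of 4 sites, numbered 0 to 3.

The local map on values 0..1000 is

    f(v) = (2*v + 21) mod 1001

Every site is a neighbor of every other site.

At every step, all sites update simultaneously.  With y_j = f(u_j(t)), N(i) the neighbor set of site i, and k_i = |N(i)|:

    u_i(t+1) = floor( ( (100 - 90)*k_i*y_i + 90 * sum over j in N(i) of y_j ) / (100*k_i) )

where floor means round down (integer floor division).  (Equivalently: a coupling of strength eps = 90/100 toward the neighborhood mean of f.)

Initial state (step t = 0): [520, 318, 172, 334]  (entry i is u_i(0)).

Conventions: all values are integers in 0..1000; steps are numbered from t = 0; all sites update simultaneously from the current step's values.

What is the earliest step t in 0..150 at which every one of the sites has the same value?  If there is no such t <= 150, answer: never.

Answer: 9
Key observation: Synchronization is absorbing here: once all sites are equal they stay equal, and step 9 is the first all-equal step.

Derivation:
t=0: [520, 318, 172, 334]  (not all equal)
t=1: [519, 399, 458, 393]  (not all equal)
t=2: [774, 622, 598, 624]  (not all equal)
t=3: [281, 342, 351, 341]  (not all equal)
t=4: [697, 673, 669, 673]  (not all equal)
t=5: [368, 378, 379, 378]  (not all equal)
t=6: [775, 771, 771, 771]  (not all equal)
t=7: [562, 564, 564, 564]  (not all equal)
t=8: [147, 146, 146, 146]  (not all equal)
t=9: [313, 313, 313, 313]  (all equal)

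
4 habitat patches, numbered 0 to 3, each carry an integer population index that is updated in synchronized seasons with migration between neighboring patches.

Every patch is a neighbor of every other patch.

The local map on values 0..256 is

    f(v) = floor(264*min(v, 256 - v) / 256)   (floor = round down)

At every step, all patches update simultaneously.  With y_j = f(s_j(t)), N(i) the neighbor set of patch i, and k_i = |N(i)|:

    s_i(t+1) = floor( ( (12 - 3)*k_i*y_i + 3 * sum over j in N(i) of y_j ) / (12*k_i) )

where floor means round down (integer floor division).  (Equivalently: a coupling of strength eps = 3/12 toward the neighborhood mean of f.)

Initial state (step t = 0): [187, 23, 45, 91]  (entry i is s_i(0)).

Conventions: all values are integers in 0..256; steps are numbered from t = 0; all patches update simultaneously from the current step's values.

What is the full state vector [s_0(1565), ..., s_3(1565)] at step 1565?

Simulating step by step:
t=0: [187, 23, 45, 91]
t=1: [66, 34, 50, 81]
t=2: [65, 43, 53, 75]
t=3: [64, 49, 56, 71]
t=4: [64, 53, 58, 69]
t=5: [64, 56, 60, 68]
t=6: [65, 59, 61, 67]
t=7: [66, 61, 62, 67]
t=8: [67, 63, 63, 67]
t=9: [68, 64, 64, 68]
t=10: [69, 66, 66, 69]
t=11: [70, 68, 68, 70]
t=12: [71, 70, 70, 71]
t=13: [72, 72, 72, 72]
t=14: [74, 74, 74, 74]
t=15: [76, 76, 76, 76]
t=16: [78, 78, 78, 78]
t=17: [80, 80, 80, 80]
t=18: [82, 82, 82, 82]
t=19: [84, 84, 84, 84]
t=20: [86, 86, 86, 86]
t=21: [88, 88, 88, 88]
t=22: [90, 90, 90, 90]
t=23: [92, 92, 92, 92]
t=24: [94, 94, 94, 94]
t=25: [96, 96, 96, 96]
t=26: [99, 99, 99, 99]
t=27: [102, 102, 102, 102]
t=28: [105, 105, 105, 105]
t=29: [108, 108, 108, 108]
t=30: [111, 111, 111, 111]
t=31: [114, 114, 114, 114]
t=32: [117, 117, 117, 117]
t=33: [120, 120, 120, 120]
t=34: [123, 123, 123, 123]
t=35: [126, 126, 126, 126]
t=36: [129, 129, 129, 129]
t=37: [130, 130, 130, 130]
t=38: [129, 129, 129, 129]

Answer: [130, 130, 130, 130]
Key observation: The state at step 36, [129, 129, 129, 129], reappears at step 38: the system is in a cycle of period 2 from step 36 on.  Therefore the state at step 1565 equals the state at step 36 + ((1565 - 36) mod 2) = 37, which is [130, 130, 130, 130].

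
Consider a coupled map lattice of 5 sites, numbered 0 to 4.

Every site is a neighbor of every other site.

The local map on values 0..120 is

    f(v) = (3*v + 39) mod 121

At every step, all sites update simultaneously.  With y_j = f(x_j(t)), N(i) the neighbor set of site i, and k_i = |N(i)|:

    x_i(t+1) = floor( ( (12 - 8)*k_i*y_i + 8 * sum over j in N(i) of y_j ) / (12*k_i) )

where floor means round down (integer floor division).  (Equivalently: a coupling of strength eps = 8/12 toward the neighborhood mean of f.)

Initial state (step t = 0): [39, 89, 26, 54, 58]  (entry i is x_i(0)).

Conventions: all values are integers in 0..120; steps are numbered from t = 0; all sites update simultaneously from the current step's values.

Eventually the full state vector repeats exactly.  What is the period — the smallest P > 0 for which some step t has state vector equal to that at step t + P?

Answer: 5
Key observation: The state at step 8, [13, 13, 13, 13, 13], reappears at step 13 — and no state repeats earlier — so the cycle the system enters has period 5.

Derivation:
t=0: [39, 89, 26, 54, 58]
t=1: [70, 75, 84, 78, 80]
t=2: [25, 28, 32, 29, 30]
t=3: [42, 24, 26, 24, 25]
t=4: [90, 101, 102, 101, 101]
t=5: [89, 95, 95, 95, 95]
t=6: [76, 79, 79, 79, 79]
t=7: [31, 32, 32, 32, 32]
t=8: [13, 13, 13, 13, 13]
t=9: [78, 78, 78, 78, 78]
t=10: [31, 31, 31, 31, 31]
t=11: [11, 11, 11, 11, 11]
t=12: [72, 72, 72, 72, 72]
t=13: [13, 13, 13, 13, 13]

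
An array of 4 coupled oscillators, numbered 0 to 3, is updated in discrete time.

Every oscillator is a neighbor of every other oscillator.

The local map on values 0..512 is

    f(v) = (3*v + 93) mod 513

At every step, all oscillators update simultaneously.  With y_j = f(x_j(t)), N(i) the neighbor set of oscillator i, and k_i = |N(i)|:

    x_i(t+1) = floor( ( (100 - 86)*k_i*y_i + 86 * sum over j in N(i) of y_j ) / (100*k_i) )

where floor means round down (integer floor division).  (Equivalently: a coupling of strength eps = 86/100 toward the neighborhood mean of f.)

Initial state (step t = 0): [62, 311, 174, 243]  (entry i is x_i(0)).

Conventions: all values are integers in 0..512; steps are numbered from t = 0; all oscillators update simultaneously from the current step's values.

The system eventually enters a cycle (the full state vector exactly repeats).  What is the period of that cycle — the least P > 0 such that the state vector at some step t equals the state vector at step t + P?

Simulating step by step:
t=0: [62, 311, 174, 243]
t=1: [156, 197, 182, 152]
t=2: [102, 84, 90, 103]
t=3: [374, 381, 379, 373]
t=4: [198, 195, 196, 198]
t=5: [169, 171, 170, 169]
t=6: [89, 88, 89, 89]
t=7: [359, 359, 359, 359]
t=8: [144, 144, 144, 144]
t=9: [12, 12, 12, 12]
t=10: [129, 129, 129, 129]
t=11: [480, 480, 480, 480]
t=12: [507, 507, 507, 507]
t=13: [75, 75, 75, 75]
t=14: [318, 318, 318, 318]
t=15: [21, 21, 21, 21]
t=16: [156, 156, 156, 156]
t=17: [48, 48, 48, 48]
t=18: [237, 237, 237, 237]
t=19: [291, 291, 291, 291]
t=20: [453, 453, 453, 453]
t=21: [426, 426, 426, 426]
t=22: [345, 345, 345, 345]
t=23: [102, 102, 102, 102]
t=24: [399, 399, 399, 399]
t=25: [264, 264, 264, 264]
t=26: [372, 372, 372, 372]
t=27: [183, 183, 183, 183]
t=28: [129, 129, 129, 129]

Answer: 18
Key observation: The state at step 10, [129, 129, 129, 129], reappears at step 28 — and no state repeats earlier — so the cycle the system enters has period 18.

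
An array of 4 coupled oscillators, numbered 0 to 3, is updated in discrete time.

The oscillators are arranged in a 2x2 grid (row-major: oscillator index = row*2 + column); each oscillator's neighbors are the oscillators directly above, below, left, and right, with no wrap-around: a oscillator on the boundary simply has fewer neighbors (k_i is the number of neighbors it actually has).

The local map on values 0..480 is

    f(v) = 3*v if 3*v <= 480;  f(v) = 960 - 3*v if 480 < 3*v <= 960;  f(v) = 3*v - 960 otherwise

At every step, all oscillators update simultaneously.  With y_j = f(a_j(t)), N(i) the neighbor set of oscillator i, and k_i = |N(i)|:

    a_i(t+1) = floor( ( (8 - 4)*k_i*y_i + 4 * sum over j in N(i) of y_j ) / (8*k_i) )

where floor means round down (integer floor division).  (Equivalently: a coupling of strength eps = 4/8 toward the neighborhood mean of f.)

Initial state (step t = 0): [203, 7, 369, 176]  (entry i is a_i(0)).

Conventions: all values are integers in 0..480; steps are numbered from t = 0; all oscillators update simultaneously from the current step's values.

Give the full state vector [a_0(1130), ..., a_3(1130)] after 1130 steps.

Answer: [336, 336, 144, 144]
Key observation: The state at step 21, [144, 144, 336, 336], reappears at step 23: the system is in a cycle of period 2 from step 21 on.  Therefore the state at step 1130 equals the state at step 21 + ((1130 - 21) mod 2) = 22, which is [336, 336, 144, 144].

Derivation:
t=0: [203, 7, 369, 176]
t=1: [217, 206, 269, 258]
t=2: [278, 294, 200, 216]
t=3: [172, 148, 289, 265]
t=4: [356, 374, 198, 216]
t=5: [186, 186, 288, 288]
t=6: [325, 325, 172, 172]
t=7: [122, 122, 336, 336]
t=8: [286, 286, 127, 127]
t=9: [171, 171, 311, 311]
t=10: [342, 342, 132, 132]
t=11: [148, 148, 313, 313]
t=12: [338, 338, 126, 126]
t=13: [135, 135, 297, 297]
t=14: [321, 321, 153, 153]
t=15: [117, 117, 345, 345]
t=16: [282, 282, 144, 144]
t=17: [193, 193, 352, 352]
t=18: [309, 309, 167, 167]
t=19: [139, 139, 352, 352]
t=20: [336, 336, 176, 176]
t=21: [144, 144, 336, 336]
t=22: [336, 336, 144, 144]
t=23: [144, 144, 336, 336]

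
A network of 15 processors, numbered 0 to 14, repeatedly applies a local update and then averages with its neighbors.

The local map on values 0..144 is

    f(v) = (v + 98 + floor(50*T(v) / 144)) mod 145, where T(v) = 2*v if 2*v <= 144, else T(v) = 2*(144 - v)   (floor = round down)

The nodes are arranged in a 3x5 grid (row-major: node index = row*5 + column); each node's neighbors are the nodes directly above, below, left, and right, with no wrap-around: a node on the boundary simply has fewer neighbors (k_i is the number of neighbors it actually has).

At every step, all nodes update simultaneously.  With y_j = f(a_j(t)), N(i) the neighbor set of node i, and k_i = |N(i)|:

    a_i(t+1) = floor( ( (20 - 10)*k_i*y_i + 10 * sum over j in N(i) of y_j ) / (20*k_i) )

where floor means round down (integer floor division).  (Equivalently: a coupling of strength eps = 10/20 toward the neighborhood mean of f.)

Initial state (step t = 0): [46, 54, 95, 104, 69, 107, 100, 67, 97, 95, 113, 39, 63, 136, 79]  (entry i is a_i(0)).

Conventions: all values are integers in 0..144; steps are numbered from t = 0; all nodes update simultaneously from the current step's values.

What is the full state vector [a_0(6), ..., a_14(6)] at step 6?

Simulating step by step:
t=0: [46, 54, 95, 104, 69, 107, 100, 67, 97, 95, 113, 39, 63, 136, 79]
t=1: [47, 54, 73, 80, 76, 75, 68, 71, 81, 79, 69, 47, 59, 83, 82]
t=2: [45, 51, 69, 76, 76, 65, 62, 70, 76, 77, 61, 47, 56, 73, 77]
t=3: [40, 45, 65, 74, 76, 55, 54, 66, 75, 76, 51, 42, 53, 70, 75]
t=4: [28, 35, 59, 73, 75, 40, 42, 60, 73, 75, 37, 32, 47, 67, 74]
t=5: [8, 18, 49, 71, 75, 16, 23, 49, 71, 75, 14, 15, 37, 63, 72]
t=6: [118, 111, 57, 67, 74, 123, 119, 50, 66, 74, 122, 106, 43, 56, 71]

Answer: [118, 111, 57, 67, 74, 123, 119, 50, 66, 74, 122, 106, 43, 56, 71]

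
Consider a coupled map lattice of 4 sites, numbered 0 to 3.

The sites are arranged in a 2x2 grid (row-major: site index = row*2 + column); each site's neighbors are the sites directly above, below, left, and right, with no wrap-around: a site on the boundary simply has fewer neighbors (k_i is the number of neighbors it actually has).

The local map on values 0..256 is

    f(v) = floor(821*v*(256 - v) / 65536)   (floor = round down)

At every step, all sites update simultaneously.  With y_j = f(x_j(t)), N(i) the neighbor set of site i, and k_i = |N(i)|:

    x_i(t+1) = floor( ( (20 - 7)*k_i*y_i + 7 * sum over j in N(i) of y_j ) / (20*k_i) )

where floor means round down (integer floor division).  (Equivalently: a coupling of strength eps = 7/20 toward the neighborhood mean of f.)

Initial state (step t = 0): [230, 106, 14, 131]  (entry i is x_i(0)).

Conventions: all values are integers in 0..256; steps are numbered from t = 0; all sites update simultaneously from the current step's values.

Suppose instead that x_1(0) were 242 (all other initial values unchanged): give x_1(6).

Answer: x_1(6) = 173
Key observation: This trace re-runs the system from the modified initial state.

Derivation:
t=0: [230, 242, 14, 131]
t=1: [62, 76, 76, 147]
t=2: [157, 172, 172, 189]
t=3: [189, 178, 178, 165]
t=4: [163, 173, 173, 182]
t=5: [185, 178, 178, 171]
t=6: [167, 173, 173, 178]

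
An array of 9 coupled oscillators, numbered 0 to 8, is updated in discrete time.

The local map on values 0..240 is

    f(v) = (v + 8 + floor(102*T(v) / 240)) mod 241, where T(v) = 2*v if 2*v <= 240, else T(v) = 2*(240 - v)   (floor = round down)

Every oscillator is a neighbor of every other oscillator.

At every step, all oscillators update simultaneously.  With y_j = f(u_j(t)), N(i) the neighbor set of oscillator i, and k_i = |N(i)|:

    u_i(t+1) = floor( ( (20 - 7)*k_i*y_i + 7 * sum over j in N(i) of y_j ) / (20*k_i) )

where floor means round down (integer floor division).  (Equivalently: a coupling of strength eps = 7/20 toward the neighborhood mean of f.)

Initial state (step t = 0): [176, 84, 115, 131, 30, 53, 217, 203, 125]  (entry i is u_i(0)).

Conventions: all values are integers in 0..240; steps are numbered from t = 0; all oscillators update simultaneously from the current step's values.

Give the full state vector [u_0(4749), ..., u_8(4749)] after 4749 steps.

Answer: [133, 52, 52, 133, 52, 52, 52, 52, 133]
Key observation: The state at step 15, [60, 199, 199, 60, 199, 199, 199, 199, 60], reappears at step 19: the system is in a cycle of period 4 from step 15 on.  Therefore the state at step 4749 equals the state at step 15 + ((4749 - 15) mod 4) = 17, which is [133, 52, 52, 133, 52, 52, 52, 52, 133].

Derivation:
t=0: [176, 84, 115, 131, 30, 53, 217, 203, 125]
t=1: [199, 153, 188, 194, 93, 119, 56, 55, 194]
t=2: [48, 190, 193, 48, 157, 186, 115, 114, 48]
t=3: [131, 219, 219, 131, 215, 218, 206, 205, 131]
t=4: [170, 32, 32, 170, 32, 32, 31, 31, 170]
t=5: [192, 89, 89, 192, 89, 89, 87, 87, 192]
t=6: [221, 180, 180, 221, 180, 180, 178, 178, 221]
t=7: [65, 208, 208, 65, 208, 208, 207, 207, 65]
t=8: [94, 18, 18, 94, 18, 18, 18, 18, 94]
t=9: [144, 59, 59, 144, 59, 59, 59, 59, 144]
t=10: [202, 132, 132, 202, 132, 132, 132, 132, 202]
t=11: [61, 200, 200, 61, 200, 200, 200, 200, 61]
t=12: [88, 16, 16, 88, 16, 16, 16, 16, 88]
t=13: [135, 54, 54, 135, 54, 54, 54, 54, 135]
t=14: [199, 123, 123, 199, 123, 123, 123, 123, 199]
t=15: [60, 199, 199, 60, 199, 199, 199, 199, 60]
t=16: [87, 15, 15, 87, 15, 15, 15, 15, 87]
t=17: [133, 52, 52, 133, 52, 52, 52, 52, 133]
t=18: [197, 120, 120, 197, 120, 120, 120, 120, 197]
t=19: [60, 199, 199, 60, 199, 199, 199, 199, 60]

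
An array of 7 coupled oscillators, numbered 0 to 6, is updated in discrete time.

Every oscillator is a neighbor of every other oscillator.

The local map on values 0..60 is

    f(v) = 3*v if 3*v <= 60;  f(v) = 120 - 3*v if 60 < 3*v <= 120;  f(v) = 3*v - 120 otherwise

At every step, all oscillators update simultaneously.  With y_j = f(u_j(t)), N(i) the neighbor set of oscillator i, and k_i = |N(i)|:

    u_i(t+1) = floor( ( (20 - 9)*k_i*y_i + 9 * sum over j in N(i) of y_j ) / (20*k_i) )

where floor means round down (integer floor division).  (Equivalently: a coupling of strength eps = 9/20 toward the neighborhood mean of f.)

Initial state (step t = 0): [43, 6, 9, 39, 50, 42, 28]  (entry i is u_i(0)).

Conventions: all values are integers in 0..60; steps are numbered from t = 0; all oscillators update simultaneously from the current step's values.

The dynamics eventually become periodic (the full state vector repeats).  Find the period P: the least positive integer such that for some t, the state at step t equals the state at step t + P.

Simulating step by step:
t=0: [43, 6, 9, 39, 50, 42, 28]
t=1: [13, 18, 22, 11, 23, 12, 26]
t=2: [41, 48, 48, 38, 47, 40, 43]
t=3: [7, 17, 17, 9, 16, 6, 10]
t=4: [28, 42, 42, 31, 41, 27, 32]
t=5: [27, 13, 13, 23, 12, 29, 21]
t=6: [40, 40, 40, 46, 39, 37, 49]
t=7: [4, 4, 4, 12, 5, 8, 17]
t=8: [17, 17, 17, 29, 19, 23, 36]
t=9: [47, 47, 47, 38, 50, 47, 28]
t=10: [21, 21, 21, 14, 25, 21, 28]
t=11: [53, 53, 53, 46, 47, 53, 43]
t=12: [33, 33, 33, 23, 25, 33, 19]
t=13: [27, 27, 27, 42, 39, 27, 44]
t=14: [31, 31, 31, 16, 14, 31, 18]
t=15: [31, 31, 31, 41, 38, 31, 44]
t=16: [22, 22, 22, 11, 12, 22, 15]
t=17: [50, 50, 50, 40, 41, 50, 46]
t=18: [24, 24, 24, 10, 12, 24, 19]
t=19: [46, 46, 46, 37, 40, 46, 50]
t=20: [16, 16, 16, 12, 8, 16, 22]
t=21: [45, 45, 45, 40, 34, 45, 48]
t=22: [14, 14, 14, 7, 16, 14, 19]
t=23: [42, 42, 42, 32, 44, 42, 49]
t=24: [9, 9, 9, 17, 12, 9, 19]
t=25: [31, 31, 31, 43, 36, 31, 45]
t=26: [23, 23, 23, 15, 16, 23, 17]
t=27: [50, 50, 50, 47, 48, 50, 50]
t=28: [28, 28, 28, 24, 26, 28, 28]
t=29: [37, 37, 37, 43, 40, 37, 37]
t=30: [8, 8, 8, 8, 4, 8, 8]
t=31: [23, 23, 23, 23, 17, 23, 23]
t=32: [51, 51, 51, 51, 51, 51, 51]
t=33: [33, 33, 33, 33, 33, 33, 33]
t=34: [21, 21, 21, 21, 21, 21, 21]
t=35: [57, 57, 57, 57, 57, 57, 57]
t=36: [51, 51, 51, 51, 51, 51, 51]

Answer: 4
Key observation: The state at step 32, [51, 51, 51, 51, 51, 51, 51], reappears at step 36 — and no state repeats earlier — so the cycle the system enters has period 4.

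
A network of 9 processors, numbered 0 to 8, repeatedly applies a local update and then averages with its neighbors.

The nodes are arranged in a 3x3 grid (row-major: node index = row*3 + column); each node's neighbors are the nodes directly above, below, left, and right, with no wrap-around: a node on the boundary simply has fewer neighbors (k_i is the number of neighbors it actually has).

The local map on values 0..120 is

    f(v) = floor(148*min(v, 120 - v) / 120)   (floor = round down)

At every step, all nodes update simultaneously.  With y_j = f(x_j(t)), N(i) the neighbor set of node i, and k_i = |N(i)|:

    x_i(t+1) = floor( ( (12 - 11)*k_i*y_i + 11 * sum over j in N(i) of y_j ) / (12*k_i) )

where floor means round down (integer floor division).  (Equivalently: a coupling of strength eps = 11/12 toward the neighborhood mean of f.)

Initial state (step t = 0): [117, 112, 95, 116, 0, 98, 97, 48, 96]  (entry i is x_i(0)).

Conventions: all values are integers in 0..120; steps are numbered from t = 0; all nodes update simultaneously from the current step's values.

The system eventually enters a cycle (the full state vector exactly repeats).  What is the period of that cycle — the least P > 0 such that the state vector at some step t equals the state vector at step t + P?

Simulating step by step:
t=0: [117, 112, 95, 116, 0, 98, 97, 48, 96]
t=1: [6, 10, 19, 9, 22, 20, 31, 22, 41]
t=2: [11, 18, 18, 22, 19, 32, 20, 37, 27]
t=3: [23, 19, 29, 20, 32, 27, 35, 28, 41]
t=4: [23, 33, 28, 35, 29, 40, 30, 43, 34]
t=5: [40, 32, 43, 34, 45, 37, 47, 38, 50]
t=6: [40, 51, 42, 52, 43, 55, 44, 56, 46]
t=7: [61, 51, 63, 53, 64, 54, 65, 55, 67]
t=8: [64, 69, 64, 68, 65, 67, 66, 67, 66]
t=9: [63, 67, 63, 67, 64, 67, 64, 66, 65]
t=10: [65, 69, 65, 68, 65, 68, 65, 68, 65]
t=11: [63, 66, 63, 66, 63, 66, 64, 66, 64]
t=12: [66, 69, 66, 69, 66, 69, 66, 69, 66]
t=13: [62, 65, 62, 65, 62, 65, 62, 65, 62]
t=14: [67, 70, 67, 70, 67, 70, 67, 70, 67]
t=15: [61, 64, 61, 64, 61, 64, 61, 64, 61]
t=16: [69, 71, 69, 71, 69, 71, 69, 71, 69]
t=17: [60, 61, 60, 61, 60, 61, 60, 61, 60]
t=18: [72, 73, 72, 73, 72, 73, 72, 73, 72]
t=19: [57, 58, 57, 58, 57, 58, 57, 58, 57]
t=20: [70, 70, 70, 70, 70, 70, 70, 70, 70]
t=21: [61, 61, 61, 61, 61, 61, 61, 61, 61]
t=22: [72, 72, 72, 72, 72, 72, 72, 72, 72]
t=23: [59, 59, 59, 59, 59, 59, 59, 59, 59]
t=24: [72, 72, 72, 72, 72, 72, 72, 72, 72]

Answer: 2
Key observation: The state at step 22, [72, 72, 72, 72, 72, 72, 72, 72, 72], reappears at step 24 — and no state repeats earlier — so the cycle the system enters has period 2.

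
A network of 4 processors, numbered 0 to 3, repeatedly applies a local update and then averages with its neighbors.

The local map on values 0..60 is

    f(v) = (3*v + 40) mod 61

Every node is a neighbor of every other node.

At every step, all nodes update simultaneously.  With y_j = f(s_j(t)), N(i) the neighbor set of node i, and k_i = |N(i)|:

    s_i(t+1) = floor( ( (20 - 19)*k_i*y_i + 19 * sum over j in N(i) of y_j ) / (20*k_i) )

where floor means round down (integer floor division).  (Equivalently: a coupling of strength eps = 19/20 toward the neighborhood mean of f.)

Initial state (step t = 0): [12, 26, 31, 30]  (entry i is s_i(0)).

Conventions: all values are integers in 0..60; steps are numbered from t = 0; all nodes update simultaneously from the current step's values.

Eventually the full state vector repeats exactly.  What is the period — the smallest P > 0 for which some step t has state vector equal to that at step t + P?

Simulating step by step:
t=0: [12, 26, 31, 30]
t=1: [24, 13, 25, 26]
t=2: [43, 52, 42, 41]
t=3: [33, 42, 34, 34]
t=4: [27, 20, 26, 26]
t=5: [51, 57, 52, 52]
t=6: [17, 12, 16, 16]
t=7: [23, 27, 24, 24]
t=8: [53, 50, 52, 52]
t=9: [11, 13, 12, 12]
t=10: [15, 14, 15, 15]
t=11: [23, 23, 23, 23]
t=12: [48, 48, 48, 48]
t=13: [1, 1, 1, 1]
t=14: [43, 43, 43, 43]
t=15: [47, 47, 47, 47]
t=16: [59, 59, 59, 59]
t=17: [34, 34, 34, 34]
t=18: [20, 20, 20, 20]
t=19: [39, 39, 39, 39]
t=20: [35, 35, 35, 35]
t=21: [23, 23, 23, 23]

Answer: 10
Key observation: The state at step 11, [23, 23, 23, 23], reappears at step 21 — and no state repeats earlier — so the cycle the system enters has period 10.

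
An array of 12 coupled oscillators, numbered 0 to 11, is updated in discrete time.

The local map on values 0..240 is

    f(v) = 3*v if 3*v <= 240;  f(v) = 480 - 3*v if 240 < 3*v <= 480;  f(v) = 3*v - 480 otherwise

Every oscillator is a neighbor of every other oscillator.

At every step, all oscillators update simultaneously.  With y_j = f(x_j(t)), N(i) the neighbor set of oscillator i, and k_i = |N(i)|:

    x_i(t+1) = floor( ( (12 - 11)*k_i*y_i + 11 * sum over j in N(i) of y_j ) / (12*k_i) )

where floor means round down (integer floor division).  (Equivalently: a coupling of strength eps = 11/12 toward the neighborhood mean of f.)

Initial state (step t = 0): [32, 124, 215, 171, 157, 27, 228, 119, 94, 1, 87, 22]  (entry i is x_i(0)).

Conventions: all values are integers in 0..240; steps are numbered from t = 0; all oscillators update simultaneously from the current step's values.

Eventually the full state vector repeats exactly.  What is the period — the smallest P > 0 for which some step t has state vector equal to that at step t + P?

Simulating step by step:
t=0: [32, 124, 215, 171, 157, 27, 228, 119, 94, 1, 87, 22]
t=1: [108, 108, 108, 108, 108, 108, 108, 108, 108, 108, 108, 108]
t=2: [156, 156, 156, 156, 156, 156, 156, 156, 156, 156, 156, 156]
t=3: [12, 12, 12, 12, 12, 12, 12, 12, 12, 12, 12, 12]
t=4: [36, 36, 36, 36, 36, 36, 36, 36, 36, 36, 36, 36]
t=5: [108, 108, 108, 108, 108, 108, 108, 108, 108, 108, 108, 108]

Answer: 4
Key observation: The state at step 1, [108, 108, 108, 108, 108, 108, 108, 108, 108, 108, 108, 108], reappears at step 5 — and no state repeats earlier — so the cycle the system enters has period 4.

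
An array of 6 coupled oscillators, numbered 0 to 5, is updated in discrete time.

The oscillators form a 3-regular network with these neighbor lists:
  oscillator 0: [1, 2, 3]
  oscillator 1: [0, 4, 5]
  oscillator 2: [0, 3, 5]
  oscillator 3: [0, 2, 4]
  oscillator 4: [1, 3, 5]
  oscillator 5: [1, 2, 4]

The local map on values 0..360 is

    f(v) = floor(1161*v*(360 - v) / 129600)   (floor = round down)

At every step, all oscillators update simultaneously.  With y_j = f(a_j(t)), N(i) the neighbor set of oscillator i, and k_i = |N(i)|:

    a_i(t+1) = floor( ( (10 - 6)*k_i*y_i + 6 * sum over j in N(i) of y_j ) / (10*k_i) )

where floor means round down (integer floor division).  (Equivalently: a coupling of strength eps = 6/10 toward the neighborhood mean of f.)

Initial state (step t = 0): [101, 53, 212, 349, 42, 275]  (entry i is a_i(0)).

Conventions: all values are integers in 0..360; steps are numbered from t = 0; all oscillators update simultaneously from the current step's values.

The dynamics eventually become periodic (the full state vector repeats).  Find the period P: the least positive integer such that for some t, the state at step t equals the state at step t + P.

Answer: 2
Key observation: The state at step 8, [290, 290, 290, 290, 290, 290], reappears at step 10 — and no state repeats earlier — so the cycle the system enters has period 2.

Derivation:
t=0: [101, 53, 212, 349, 42, 275]
t=1: [185, 170, 207, 140, 125, 192]
t=2: [285, 283, 283, 277, 275, 282]
t=3: [195, 197, 196, 201, 203, 198]
t=4: [287, 286, 287, 286, 286, 286]
t=5: [187, 188, 187, 188, 189, 188]
t=6: [289, 289, 289, 289, 289, 289]
t=7: [183, 183, 183, 183, 183, 183]
t=8: [290, 290, 290, 290, 290, 290]
t=9: [181, 181, 181, 181, 181, 181]
t=10: [290, 290, 290, 290, 290, 290]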